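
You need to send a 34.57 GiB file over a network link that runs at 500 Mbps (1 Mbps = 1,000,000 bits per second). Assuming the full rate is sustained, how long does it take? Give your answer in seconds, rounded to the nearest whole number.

594 seconds

34.57 GiB = 37,119,254,855.68 bytes = 296,954,038,845.44 bits
500 Mbps = 500,000,000 bits/s
time = 296,954,038,845.44 / 500,000,000 = 594 s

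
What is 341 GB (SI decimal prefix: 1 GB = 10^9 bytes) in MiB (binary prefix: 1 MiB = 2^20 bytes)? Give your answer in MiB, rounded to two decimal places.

325,202.94 MiB

341 GB = 341 × 10^9 bytes = 341,000,000,000 bytes
1 MiB = 1,048,576 bytes
341,000,000,000 / 1,048,576 = 325,202.94 MiB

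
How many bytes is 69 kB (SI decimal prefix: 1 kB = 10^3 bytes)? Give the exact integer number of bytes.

69 × 1,000 = 69,000 bytes

69,000 bytes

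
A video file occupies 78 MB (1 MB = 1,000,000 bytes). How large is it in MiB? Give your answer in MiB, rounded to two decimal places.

74.39 MiB

78 MB = 78 × 10^6 bytes = 78,000,000 bytes
1 MiB = 1,048,576 bytes
78,000,000 / 1,048,576 = 74.39 MiB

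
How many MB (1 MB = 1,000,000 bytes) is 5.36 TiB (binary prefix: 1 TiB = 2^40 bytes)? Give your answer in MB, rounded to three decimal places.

5,893,382.325 MB

5.36 TiB = 5.36 × 2^40 bytes = 5,893,382,324,879.36 bytes
1 MB = 1,000,000 bytes
5,893,382,324,879.36 / 1,000,000 = 5,893,382.325 MB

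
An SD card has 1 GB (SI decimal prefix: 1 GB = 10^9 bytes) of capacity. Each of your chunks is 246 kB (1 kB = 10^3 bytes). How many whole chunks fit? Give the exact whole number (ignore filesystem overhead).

Capacity: 1 GB = 1,000,000,000 bytes
Per item: 246 kB = 246,000 bytes
⌊1,000,000,000 / 246,000⌋ = 4,065

4,065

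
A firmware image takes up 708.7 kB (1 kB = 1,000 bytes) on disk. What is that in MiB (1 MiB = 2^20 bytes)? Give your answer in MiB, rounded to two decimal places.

0.68 MiB

708.7 kB × 1,000 bytes/kB = 708,700 bytes
1 MiB = 1,048,576 bytes
708,700 / 1,048,576 = 0.68 MiB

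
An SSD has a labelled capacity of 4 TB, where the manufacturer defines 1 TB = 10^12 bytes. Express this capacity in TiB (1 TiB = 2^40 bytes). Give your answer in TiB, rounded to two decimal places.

4 TB = 4 × 10^12 bytes = 4,000,000,000,000 bytes
1 TiB = 2^40 bytes = 1,099,511,627,776 bytes
4,000,000,000,000 / 1,099,511,627,776 = 3.64 TiB

3.64 TiB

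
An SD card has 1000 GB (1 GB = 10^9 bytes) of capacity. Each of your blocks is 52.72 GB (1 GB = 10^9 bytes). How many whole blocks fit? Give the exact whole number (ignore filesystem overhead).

18

Capacity: 1000 GB = 1,000,000,000,000 bytes
Per item: 52.72 GB = 52,720,000,000 bytes
⌊1,000,000,000,000 / 52,720,000,000⌋ = 18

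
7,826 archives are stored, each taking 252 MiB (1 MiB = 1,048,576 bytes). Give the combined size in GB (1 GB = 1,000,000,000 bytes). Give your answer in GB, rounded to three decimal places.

2,067.951 GB

Total = 7,826 × 252 MiB = 1,972,152 MiB
= 1,972,152 × 1,048,576 bytes = 2,067,951,255,552 bytes
1 GB = 1,000,000,000 bytes
2,067,951,255,552 / 1,000,000,000 = 2,067.951 GB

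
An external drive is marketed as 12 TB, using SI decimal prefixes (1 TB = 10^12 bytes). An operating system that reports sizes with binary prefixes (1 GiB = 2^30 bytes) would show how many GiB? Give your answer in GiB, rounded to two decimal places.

11,175.87 GiB

12 TB × 1,000,000,000,000 bytes/TB = 12,000,000,000,000 bytes
1 GiB = 1,073,741,824 bytes
12,000,000,000,000 / 1,073,741,824 = 11,175.87 GiB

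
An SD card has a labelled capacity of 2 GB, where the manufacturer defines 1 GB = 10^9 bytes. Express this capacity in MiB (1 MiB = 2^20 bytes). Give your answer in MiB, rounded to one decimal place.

2 GB × 1,000,000,000 bytes/GB = 2,000,000,000 bytes
1 MiB = 1,048,576 bytes
2,000,000,000 / 1,048,576 = 1,907.3 MiB

1,907.3 MiB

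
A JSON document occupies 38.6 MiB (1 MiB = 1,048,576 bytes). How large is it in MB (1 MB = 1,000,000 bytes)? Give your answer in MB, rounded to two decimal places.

40.48 MB

38.6 MiB = 38.6 × 2^20 bytes = 40,475,033.6 bytes
1 MB = 1,000,000 bytes
40,475,033.6 / 1,000,000 = 40.48 MB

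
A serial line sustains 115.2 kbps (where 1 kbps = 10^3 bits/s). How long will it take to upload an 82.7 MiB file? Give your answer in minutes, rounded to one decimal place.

100.4 minutes

82.7 MiB = 86,717,235.2 bytes = 693,737,881.6 bits
115.2 kbps = 115,200 bits/s
time = 693,737,881.6 / 115,200 = 6,022.03 s
6,022.03 s / 60 = 100.4 minutes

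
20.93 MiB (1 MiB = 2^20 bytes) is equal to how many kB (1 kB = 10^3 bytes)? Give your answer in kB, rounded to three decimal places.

21,946.696 kB

20.93 MiB = 20.93 × 2^20 bytes = 21,946,695.68 bytes
1 kB = 10^3 bytes = 1,000 bytes
21,946,695.68 / 1,000 = 21,946.696 kB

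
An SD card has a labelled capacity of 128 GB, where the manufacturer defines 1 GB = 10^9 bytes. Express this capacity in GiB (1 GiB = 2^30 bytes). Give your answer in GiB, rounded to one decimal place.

119.2 GiB

128 GB = 128 × 10^9 bytes = 128,000,000,000 bytes
1 GiB = 2^30 bytes = 1,073,741,824 bytes
128,000,000,000 / 1,073,741,824 = 119.2 GiB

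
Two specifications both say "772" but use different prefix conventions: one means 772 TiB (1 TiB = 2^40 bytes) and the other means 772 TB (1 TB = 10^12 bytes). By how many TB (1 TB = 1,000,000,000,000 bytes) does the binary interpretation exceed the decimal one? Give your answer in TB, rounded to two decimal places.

76.82 TB

772 TiB = 772 × 1,099,511,627,776 = 848,822,976,643,072 bytes
772 TB = 772 × 1,000,000,000,000 = 772,000,000,000,000 bytes
difference = 76,822,976,643,072 bytes
76,822,976,643,072 / 1,000,000,000,000 = 76.82 TB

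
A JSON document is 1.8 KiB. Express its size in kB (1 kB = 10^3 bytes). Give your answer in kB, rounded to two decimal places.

1.8 KiB × 1,024 bytes/KiB = 1,843.2 bytes
1 kB = 10^3 bytes = 1,000 bytes
1,843.2 / 1,000 = 1.84 kB

1.84 kB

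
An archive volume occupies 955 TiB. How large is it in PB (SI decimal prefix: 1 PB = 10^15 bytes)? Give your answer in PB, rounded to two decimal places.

955 TiB = 955 × 2^40 bytes = 1,050,033,604,526,080 bytes
1 PB = 10^15 bytes = 1,000,000,000,000,000 bytes
1,050,033,604,526,080 / 1,000,000,000,000,000 = 1.05 PB

1.05 PB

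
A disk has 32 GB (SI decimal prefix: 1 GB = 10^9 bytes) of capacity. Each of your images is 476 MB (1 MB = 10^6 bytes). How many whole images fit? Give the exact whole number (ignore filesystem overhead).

Capacity: 32 GB = 32,000,000,000 bytes
Per item: 476 MB = 476,000,000 bytes
⌊32,000,000,000 / 476,000,000⌋ = 67

67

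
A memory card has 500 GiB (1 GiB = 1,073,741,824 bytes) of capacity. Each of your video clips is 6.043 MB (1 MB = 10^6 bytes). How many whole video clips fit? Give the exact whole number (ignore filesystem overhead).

Capacity: 500 GiB = 536,870,912,000 bytes
Per item: 6.043 MB = 6,043,000 bytes
⌊536,870,912,000 / 6,043,000⌋ = 88,841

88,841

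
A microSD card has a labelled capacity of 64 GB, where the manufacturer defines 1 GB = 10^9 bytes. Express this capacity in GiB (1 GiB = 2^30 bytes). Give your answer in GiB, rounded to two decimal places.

64 GB = 64 × 10^9 bytes = 64,000,000,000 bytes
1 GiB = 1,073,741,824 bytes
64,000,000,000 / 1,073,741,824 = 59.60 GiB

59.60 GiB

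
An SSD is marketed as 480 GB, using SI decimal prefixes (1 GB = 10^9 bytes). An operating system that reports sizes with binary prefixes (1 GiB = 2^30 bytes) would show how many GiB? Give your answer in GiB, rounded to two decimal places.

480 GB = 480 × 10^9 bytes = 480,000,000,000 bytes
1 GiB = 1,073,741,824 bytes
480,000,000,000 / 1,073,741,824 = 447.03 GiB

447.03 GiB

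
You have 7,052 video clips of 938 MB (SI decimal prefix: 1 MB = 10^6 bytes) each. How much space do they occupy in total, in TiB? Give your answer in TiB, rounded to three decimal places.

6.016 TiB

Total = 7,052 × 938 MB = 6,614,776 MB
= 6,614,776 × 1,000,000 bytes = 6,614,776,000,000 bytes
1 TiB = 1,099,511,627,776 bytes
6,614,776,000,000 / 1,099,511,627,776 = 6.016 TiB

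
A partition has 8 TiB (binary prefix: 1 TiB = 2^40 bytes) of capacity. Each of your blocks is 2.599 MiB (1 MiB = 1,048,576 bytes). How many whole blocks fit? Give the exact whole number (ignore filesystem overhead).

3,227,629

Capacity: 8 TiB = 8,796,093,022,208 bytes
Per item: 2.599 MiB = 2,725,249.024 bytes
⌊8,796,093,022,208 / 2,725,249.024⌋ = 3,227,629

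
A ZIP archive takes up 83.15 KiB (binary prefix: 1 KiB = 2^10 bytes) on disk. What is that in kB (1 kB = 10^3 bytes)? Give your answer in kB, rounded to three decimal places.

85.146 kB

83.15 KiB = 83.15 × 2^10 bytes = 85,145.6 bytes
1 kB = 1,000 bytes
85,145.6 / 1,000 = 85.146 kB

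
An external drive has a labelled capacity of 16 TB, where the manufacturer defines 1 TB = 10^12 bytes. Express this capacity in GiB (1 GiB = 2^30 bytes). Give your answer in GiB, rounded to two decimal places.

14,901.16 GiB

16 TB × 1,000,000,000,000 bytes/TB = 16,000,000,000,000 bytes
1 GiB = 2^30 bytes = 1,073,741,824 bytes
16,000,000,000,000 / 1,073,741,824 = 14,901.16 GiB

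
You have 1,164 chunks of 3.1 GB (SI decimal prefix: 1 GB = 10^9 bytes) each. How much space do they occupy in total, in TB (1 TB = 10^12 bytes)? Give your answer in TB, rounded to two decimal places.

3.61 TB

Total = 1,164 × 3.1 GB = 3608.4 GB
= 3608.4 × 1,000,000,000 bytes = 3,608,400,000,000 bytes
1 TB = 1,000,000,000,000 bytes
3,608,400,000,000 / 1,000,000,000,000 = 3.61 TB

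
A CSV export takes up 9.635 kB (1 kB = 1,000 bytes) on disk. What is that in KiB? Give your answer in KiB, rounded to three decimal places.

9.409 KiB

9.635 kB × 1,000 bytes/kB = 9,635 bytes
1 KiB = 2^10 bytes = 1,024 bytes
9,635 / 1,024 = 9.409 KiB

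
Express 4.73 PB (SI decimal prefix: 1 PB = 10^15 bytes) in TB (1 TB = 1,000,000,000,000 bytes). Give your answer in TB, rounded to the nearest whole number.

4.73 PB = 4.73 × 10^15 bytes = 4,730,000,000,000,000 bytes
1 TB = 10^12 bytes = 1,000,000,000,000 bytes
4,730,000,000,000,000 / 1,000,000,000,000 = 4,730 TB

4,730 TB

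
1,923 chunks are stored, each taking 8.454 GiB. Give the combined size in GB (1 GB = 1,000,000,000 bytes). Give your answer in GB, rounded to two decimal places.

17,455.87 GB

Total = 1,923 × 8.454 GiB = 16257.042 GiB
= 16257.042 × 1,073,741,824 bytes = 17,455,865,929,924.608 bytes
1 GB = 1,000,000,000 bytes
17,455,865,929,924.608 / 1,000,000,000 = 17,455.87 GB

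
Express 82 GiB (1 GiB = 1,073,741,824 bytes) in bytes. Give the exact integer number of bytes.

88,046,829,568 bytes

82 × 1,073,741,824 = 88,046,829,568 bytes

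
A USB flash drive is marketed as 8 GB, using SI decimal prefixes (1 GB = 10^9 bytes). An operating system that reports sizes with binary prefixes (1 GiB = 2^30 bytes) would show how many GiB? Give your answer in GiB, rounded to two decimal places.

8 GB × 1,000,000,000 bytes/GB = 8,000,000,000 bytes
1 GiB = 2^30 bytes = 1,073,741,824 bytes
8,000,000,000 / 1,073,741,824 = 7.45 GiB

7.45 GiB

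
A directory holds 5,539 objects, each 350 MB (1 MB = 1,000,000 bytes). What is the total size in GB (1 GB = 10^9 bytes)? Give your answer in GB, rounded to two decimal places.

Total = 5,539 × 350 MB = 1,938,650 MB
= 1,938,650 × 1,000,000 bytes = 1,938,650,000,000 bytes
1 GB = 1,000,000,000 bytes
1,938,650,000,000 / 1,000,000,000 = 1,938.65 GB

1,938.65 GB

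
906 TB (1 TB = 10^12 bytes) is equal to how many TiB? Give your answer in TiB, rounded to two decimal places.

824.00 TiB

906 TB = 906 × 10^12 bytes = 906,000,000,000,000 bytes
1 TiB = 2^40 bytes = 1,099,511,627,776 bytes
906,000,000,000,000 / 1,099,511,627,776 = 824.00 TiB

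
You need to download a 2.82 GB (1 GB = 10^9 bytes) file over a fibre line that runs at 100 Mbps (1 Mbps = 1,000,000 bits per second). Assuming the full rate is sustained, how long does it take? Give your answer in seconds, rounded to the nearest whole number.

2.82 GB = 2,820,000,000 bytes = 22,560,000,000 bits
100 Mbps = 100,000,000 bits/s
time = 22,560,000,000 / 100,000,000 = 226 s

226 seconds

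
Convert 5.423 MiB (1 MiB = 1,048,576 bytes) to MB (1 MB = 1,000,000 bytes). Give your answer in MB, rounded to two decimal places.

5.423 MiB × 1,048,576 bytes/MiB = 5,686,427.648 bytes
1 MB = 10^6 bytes = 1,000,000 bytes
5,686,427.648 / 1,000,000 = 5.69 MB

5.69 MB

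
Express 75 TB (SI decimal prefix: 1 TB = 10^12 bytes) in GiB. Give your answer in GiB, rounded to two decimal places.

75 TB = 75 × 10^12 bytes = 75,000,000,000,000 bytes
1 GiB = 2^30 bytes = 1,073,741,824 bytes
75,000,000,000,000 / 1,073,741,824 = 69,849.19 GiB

69,849.19 GiB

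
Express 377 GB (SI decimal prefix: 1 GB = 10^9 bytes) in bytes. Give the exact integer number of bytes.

377,000,000,000 bytes

377 × 1,000,000,000 = 377,000,000,000 bytes  (1 GB = 10^9 bytes)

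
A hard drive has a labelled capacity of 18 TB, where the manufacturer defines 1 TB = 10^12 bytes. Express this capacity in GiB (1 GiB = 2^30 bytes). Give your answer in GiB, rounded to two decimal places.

16,763.81 GiB

18 TB × 1,000,000,000,000 bytes/TB = 18,000,000,000,000 bytes
1 GiB = 2^30 bytes = 1,073,741,824 bytes
18,000,000,000,000 / 1,073,741,824 = 16,763.81 GiB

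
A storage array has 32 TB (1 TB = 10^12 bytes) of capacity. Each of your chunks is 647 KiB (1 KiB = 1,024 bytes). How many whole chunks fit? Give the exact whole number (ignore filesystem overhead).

48,299,845

Capacity: 32 TB = 32,000,000,000,000 bytes
Per item: 647 KiB = 662,528 bytes
⌊32,000,000,000,000 / 662,528⌋ = 48,299,845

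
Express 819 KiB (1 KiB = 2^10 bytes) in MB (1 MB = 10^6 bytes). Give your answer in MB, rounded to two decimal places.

819 KiB × 1,024 bytes/KiB = 838,656 bytes
1 MB = 1,000,000 bytes
838,656 / 1,000,000 = 0.84 MB

0.84 MB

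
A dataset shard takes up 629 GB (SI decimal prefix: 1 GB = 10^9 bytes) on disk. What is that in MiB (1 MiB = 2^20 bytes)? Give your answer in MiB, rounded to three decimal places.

629 GB × 1,000,000,000 bytes/GB = 629,000,000,000 bytes
1 MiB = 2^20 bytes = 1,048,576 bytes
629,000,000,000 / 1,048,576 = 599,861.145 MiB

599,861.145 MiB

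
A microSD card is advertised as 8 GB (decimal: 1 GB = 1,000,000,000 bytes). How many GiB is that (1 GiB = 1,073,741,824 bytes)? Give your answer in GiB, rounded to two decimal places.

7.45 GiB

8 GB = 8 × 10^9 bytes = 8,000,000,000 bytes
1 GiB = 1,073,741,824 bytes
8,000,000,000 / 1,073,741,824 = 7.45 GiB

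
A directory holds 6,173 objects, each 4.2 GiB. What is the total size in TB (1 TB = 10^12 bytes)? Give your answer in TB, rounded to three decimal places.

27.838 TB

Total = 6,173 × 4.2 GiB = 25926.6 GiB
= 25926.6 × 1,073,741,824 bytes = 27,838,474,774,118.4 bytes
1 TB = 1,000,000,000,000 bytes
27,838,474,774,118.4 / 1,000,000,000,000 = 27.838 TB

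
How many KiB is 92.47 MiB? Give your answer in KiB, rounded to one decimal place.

94,689.3 KiB

92.47 MiB = 92.47 × 2^20 bytes = 96,961,822.72 bytes
1 KiB = 1,024 bytes
96,961,822.72 / 1,024 = 94,689.3 KiB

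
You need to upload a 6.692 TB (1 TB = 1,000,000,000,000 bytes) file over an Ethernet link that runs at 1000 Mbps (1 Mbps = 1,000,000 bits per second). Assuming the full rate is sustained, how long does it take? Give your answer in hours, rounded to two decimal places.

14.87 hours

6.692 TB = 6,692,000,000,000 bytes = 53,536,000,000,000 bits
1000 Mbps = 1,000,000,000 bits/s
time = 53,536,000,000,000 / 1,000,000,000 = 53,536.0000 s
53,536.0000 s / 3600 = 14.87 hours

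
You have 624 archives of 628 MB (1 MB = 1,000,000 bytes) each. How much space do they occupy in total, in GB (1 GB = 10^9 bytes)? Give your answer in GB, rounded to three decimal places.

Total = 624 × 628 MB = 391,872 MB
= 391,872 × 1,000,000 bytes = 391,872,000,000 bytes
1 GB = 1,000,000,000 bytes
391,872,000,000 / 1,000,000,000 = 391.872 GB

391.872 GB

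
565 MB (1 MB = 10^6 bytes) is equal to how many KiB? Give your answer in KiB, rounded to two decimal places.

565 MB × 1,000,000 bytes/MB = 565,000,000 bytes
1 KiB = 1,024 bytes
565,000,000 / 1,024 = 551,757.81 KiB

551,757.81 KiB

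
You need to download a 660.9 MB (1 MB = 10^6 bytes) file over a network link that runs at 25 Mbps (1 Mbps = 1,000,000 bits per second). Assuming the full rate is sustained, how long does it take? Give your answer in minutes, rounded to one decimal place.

660.9 MB = 660,900,000 bytes = 5,287,200,000 bits
25 Mbps = 25,000,000 bits/s
time = 5,287,200,000 / 25,000,000 = 211.49 s
211.49 s / 60 = 3.5 minutes

3.5 minutes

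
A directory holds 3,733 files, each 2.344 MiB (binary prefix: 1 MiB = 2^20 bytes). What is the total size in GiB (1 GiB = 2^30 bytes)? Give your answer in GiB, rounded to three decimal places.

8.545 GiB

Total = 3,733 × 2.344 MiB = 8750.152 MiB
= 8750.152 × 1,048,576 bytes = 9,175,199,383.552 bytes
1 GiB = 1,073,741,824 bytes
9,175,199,383.552 / 1,073,741,824 = 8.545 GiB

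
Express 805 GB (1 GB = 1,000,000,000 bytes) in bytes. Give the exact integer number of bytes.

805,000,000,000 bytes

805 × 1,000,000,000 = 805,000,000,000 bytes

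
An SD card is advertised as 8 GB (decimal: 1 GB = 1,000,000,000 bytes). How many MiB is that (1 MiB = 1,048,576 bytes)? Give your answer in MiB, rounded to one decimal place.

8 GB × 1,000,000,000 bytes/GB = 8,000,000,000 bytes
1 MiB = 2^20 bytes = 1,048,576 bytes
8,000,000,000 / 1,048,576 = 7,629.4 MiB

7,629.4 MiB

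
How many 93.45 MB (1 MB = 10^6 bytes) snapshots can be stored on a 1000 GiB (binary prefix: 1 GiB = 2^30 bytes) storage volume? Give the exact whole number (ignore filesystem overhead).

Capacity: 1000 GiB = 1,073,741,824,000 bytes
Per item: 93.45 MB = 93,450,000 bytes
⌊1,073,741,824,000 / 93,450,000⌋ = 11,490

11,490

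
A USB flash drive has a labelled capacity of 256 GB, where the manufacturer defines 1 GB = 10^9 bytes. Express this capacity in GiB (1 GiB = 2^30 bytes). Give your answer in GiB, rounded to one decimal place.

256 GB = 256 × 10^9 bytes = 256,000,000,000 bytes
1 GiB = 1,073,741,824 bytes
256,000,000,000 / 1,073,741,824 = 238.4 GiB

238.4 GiB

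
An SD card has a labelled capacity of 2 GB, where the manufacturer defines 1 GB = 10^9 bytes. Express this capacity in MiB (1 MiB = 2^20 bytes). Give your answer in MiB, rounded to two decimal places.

2 GB = 2 × 10^9 bytes = 2,000,000,000 bytes
1 MiB = 2^20 bytes = 1,048,576 bytes
2,000,000,000 / 1,048,576 = 1,907.35 MiB

1,907.35 MiB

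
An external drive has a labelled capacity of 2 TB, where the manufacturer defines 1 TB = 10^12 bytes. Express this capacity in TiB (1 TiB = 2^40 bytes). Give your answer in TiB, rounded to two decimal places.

1.82 TiB

2 TB = 2 × 10^12 bytes = 2,000,000,000,000 bytes
1 TiB = 2^40 bytes = 1,099,511,627,776 bytes
2,000,000,000,000 / 1,099,511,627,776 = 1.82 TiB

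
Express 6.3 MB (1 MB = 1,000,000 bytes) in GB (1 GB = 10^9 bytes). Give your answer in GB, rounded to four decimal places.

0.0063 GB

6.3 MB × 1,000,000 bytes/MB = 6,300,000 bytes
1 GB = 10^9 bytes = 1,000,000,000 bytes
6,300,000 / 1,000,000,000 = 0.0063 GB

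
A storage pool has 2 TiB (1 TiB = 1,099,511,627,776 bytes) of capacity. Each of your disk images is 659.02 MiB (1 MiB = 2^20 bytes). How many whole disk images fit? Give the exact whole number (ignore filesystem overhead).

3,182

Capacity: 2 TiB = 2,199,023,255,552 bytes
Per item: 659.02 MiB = 691,032,555.52 bytes
⌊2,199,023,255,552 / 691,032,555.52⌋ = 3,182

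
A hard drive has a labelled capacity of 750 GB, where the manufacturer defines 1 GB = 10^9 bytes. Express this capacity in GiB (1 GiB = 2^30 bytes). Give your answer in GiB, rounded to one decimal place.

698.5 GiB

750 GB × 1,000,000,000 bytes/GB = 750,000,000,000 bytes
1 GiB = 1,073,741,824 bytes
750,000,000,000 / 1,073,741,824 = 698.5 GiB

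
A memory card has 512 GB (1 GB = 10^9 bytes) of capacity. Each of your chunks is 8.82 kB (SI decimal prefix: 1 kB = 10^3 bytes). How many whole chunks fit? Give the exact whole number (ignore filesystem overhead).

58,049,886

Capacity: 512 GB = 512,000,000,000 bytes
Per item: 8.82 kB = 8,820 bytes
⌊512,000,000,000 / 8,820⌋ = 58,049,886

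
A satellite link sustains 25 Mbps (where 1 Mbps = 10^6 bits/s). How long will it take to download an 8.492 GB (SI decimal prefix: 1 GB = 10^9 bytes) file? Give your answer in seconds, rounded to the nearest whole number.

8.492 GB = 8,492,000,000 bytes = 67,936,000,000 bits
25 Mbps = 25,000,000 bits/s
time = 67,936,000,000 / 25,000,000 = 2,717 s

2,717 seconds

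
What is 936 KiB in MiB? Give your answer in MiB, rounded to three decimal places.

0.914 MiB

936 KiB × 1,024 bytes/KiB = 958,464 bytes
1 MiB = 2^20 bytes = 1,048,576 bytes
958,464 / 1,048,576 = 0.914 MiB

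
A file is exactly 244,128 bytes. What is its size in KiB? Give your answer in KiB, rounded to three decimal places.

244,128 bytes given.
1 KiB = 2^10 bytes = 1,024 bytes
244,128 / 1,024 = 238.406 KiB

238.406 KiB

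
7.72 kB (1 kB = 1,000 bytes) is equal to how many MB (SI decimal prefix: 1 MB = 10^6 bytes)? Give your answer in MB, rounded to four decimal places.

0.0077 MB

7.72 kB = 7.72 × 10^3 bytes = 7,720 bytes
1 MB = 10^6 bytes = 1,000,000 bytes
7,720 / 1,000,000 = 0.0077 MB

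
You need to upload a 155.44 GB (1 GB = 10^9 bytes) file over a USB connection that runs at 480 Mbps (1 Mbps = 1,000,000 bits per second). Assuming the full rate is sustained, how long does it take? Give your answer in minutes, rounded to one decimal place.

43.2 minutes

155.44 GB = 155,440,000,000 bytes = 1,243,520,000,000 bits
480 Mbps = 480,000,000 bits/s
time = 1,243,520,000,000 / 480,000,000 = 2,590.67 s
2,590.67 s / 60 = 43.2 minutes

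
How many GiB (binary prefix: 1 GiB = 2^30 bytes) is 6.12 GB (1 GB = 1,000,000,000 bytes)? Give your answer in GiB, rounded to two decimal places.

6.12 GB × 1,000,000,000 bytes/GB = 6,120,000,000 bytes
1 GiB = 2^30 bytes = 1,073,741,824 bytes
6,120,000,000 / 1,073,741,824 = 5.70 GiB

5.70 GiB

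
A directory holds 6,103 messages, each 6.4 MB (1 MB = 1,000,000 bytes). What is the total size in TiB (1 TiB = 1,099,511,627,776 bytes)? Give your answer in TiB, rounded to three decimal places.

Total = 6,103 × 6.4 MB = 39059.2 MB
= 39059.2 × 1,000,000 bytes = 39,059,200,000 bytes
1 TiB = 1,099,511,627,776 bytes
39,059,200,000 / 1,099,511,627,776 = 0.036 TiB

0.036 TiB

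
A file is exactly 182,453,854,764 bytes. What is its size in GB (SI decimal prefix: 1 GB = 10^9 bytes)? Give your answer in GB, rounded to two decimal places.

182,453,854,764 bytes given.
1 GB = 10^9 bytes = 1,000,000,000 bytes
182,453,854,764 / 1,000,000,000 = 182.45 GB

182.45 GB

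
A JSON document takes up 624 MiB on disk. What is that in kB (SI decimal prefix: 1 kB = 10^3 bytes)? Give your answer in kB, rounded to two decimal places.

654,311.42 kB

624 MiB = 624 × 2^20 bytes = 654,311,424 bytes
1 kB = 1,000 bytes
654,311,424 / 1,000 = 654,311.42 kB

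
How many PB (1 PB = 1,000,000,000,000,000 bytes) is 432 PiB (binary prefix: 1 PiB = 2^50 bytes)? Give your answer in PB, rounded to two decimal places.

432 PiB × 1,125,899,906,842,624 bytes/PiB = 486,388,759,756,013,568 bytes
1 PB = 1,000,000,000,000,000 bytes
486,388,759,756,013,568 / 1,000,000,000,000,000 = 486.39 PB

486.39 PB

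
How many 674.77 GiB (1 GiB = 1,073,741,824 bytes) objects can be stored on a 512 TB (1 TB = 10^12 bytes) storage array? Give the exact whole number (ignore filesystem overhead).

706

Capacity: 512 TB = 512,000,000,000,000 bytes
Per item: 674.77 GiB = 724,528,770,580.48 bytes
⌊512,000,000,000,000 / 724,528,770,580.48⌋ = 706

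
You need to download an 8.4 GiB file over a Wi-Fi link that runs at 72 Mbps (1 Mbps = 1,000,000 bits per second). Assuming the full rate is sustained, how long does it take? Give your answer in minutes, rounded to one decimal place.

16.7 minutes

8.4 GiB = 9,019,431,321.6 bytes = 72,155,450,572.8 bits
72 Mbps = 72,000,000 bits/s
time = 72,155,450,572.8 / 72,000,000 = 1,002.16 s
1,002.16 s / 60 = 16.7 minutes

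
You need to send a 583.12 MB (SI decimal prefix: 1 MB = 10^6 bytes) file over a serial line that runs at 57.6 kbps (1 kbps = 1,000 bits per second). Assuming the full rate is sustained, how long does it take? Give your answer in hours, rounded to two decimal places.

583.12 MB = 583,120,000 bytes = 4,664,960,000 bits
57.6 kbps = 57,600 bits/s
time = 4,664,960,000 / 57,600 = 80,988.8889 s
80,988.8889 s / 3600 = 22.50 hours

22.50 hours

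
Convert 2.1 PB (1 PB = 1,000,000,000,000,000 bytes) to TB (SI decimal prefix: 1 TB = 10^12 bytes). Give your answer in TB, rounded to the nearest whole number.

2.1 PB × 1,000,000,000,000,000 bytes/PB = 2,100,000,000,000,000 bytes
1 TB = 1,000,000,000,000 bytes
2,100,000,000,000,000 / 1,000,000,000,000 = 2,100 TB

2,100 TB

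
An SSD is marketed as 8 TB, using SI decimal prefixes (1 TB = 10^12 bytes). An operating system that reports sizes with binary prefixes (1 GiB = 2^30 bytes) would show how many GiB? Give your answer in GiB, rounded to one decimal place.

7,450.6 GiB

8 TB = 8 × 10^12 bytes = 8,000,000,000,000 bytes
1 GiB = 2^30 bytes = 1,073,741,824 bytes
8,000,000,000,000 / 1,073,741,824 = 7,450.6 GiB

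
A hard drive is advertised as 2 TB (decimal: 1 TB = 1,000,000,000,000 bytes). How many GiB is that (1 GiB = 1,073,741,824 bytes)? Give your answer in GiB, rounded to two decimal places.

2 TB × 1,000,000,000,000 bytes/TB = 2,000,000,000,000 bytes
1 GiB = 1,073,741,824 bytes
2,000,000,000,000 / 1,073,741,824 = 1,862.65 GiB

1,862.65 GiB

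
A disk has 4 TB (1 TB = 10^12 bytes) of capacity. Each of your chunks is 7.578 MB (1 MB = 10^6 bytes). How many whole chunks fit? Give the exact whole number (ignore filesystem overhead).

Capacity: 4 TB = 4,000,000,000,000 bytes
Per item: 7.578 MB = 7,578,000 bytes
⌊4,000,000,000,000 / 7,578,000⌋ = 527,843

527,843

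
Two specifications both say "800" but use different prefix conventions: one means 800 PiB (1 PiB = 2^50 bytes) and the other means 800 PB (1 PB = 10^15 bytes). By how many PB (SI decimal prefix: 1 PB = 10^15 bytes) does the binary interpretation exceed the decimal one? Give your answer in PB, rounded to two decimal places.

100.72 PB

800 PiB = 800 × 1,125,899,906,842,624 = 900,719,925,474,099,200 bytes
800 PB = 800 × 1,000,000,000,000,000 = 800,000,000,000,000,000 bytes
difference = 100,719,925,474,099,200 bytes
100,719,925,474,099,200 / 1,000,000,000,000,000 = 100.72 PB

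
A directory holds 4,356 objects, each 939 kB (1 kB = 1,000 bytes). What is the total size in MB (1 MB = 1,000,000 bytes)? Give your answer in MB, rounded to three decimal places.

4,090.284 MB

Total = 4,356 × 939 kB = 4,090,284 kB
= 4,090,284 × 1,000 bytes = 4,090,284,000 bytes
1 MB = 1,000,000 bytes
4,090,284,000 / 1,000,000 = 4,090.284 MB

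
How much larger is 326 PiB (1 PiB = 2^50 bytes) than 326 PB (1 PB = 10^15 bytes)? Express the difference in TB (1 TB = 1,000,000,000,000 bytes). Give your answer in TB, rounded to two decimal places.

41,043.37 TB

326 PiB = 326 × 1,125,899,906,842,624 = 367,043,369,630,695,424 bytes
326 PB = 326 × 1,000,000,000,000,000 = 326,000,000,000,000,000 bytes
difference = 41,043,369,630,695,424 bytes
41,043,369,630,695,424 / 1,000,000,000,000 = 41,043.37 TB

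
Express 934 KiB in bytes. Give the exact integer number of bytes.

956,416 bytes

934 × 1,024 = 956,416 bytes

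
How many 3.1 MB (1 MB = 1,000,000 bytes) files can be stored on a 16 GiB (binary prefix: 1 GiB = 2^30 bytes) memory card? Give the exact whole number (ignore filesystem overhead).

5,541

Capacity: 16 GiB = 17,179,869,184 bytes
Per item: 3.1 MB = 3,100,000 bytes
⌊17,179,869,184 / 3,100,000⌋ = 5,541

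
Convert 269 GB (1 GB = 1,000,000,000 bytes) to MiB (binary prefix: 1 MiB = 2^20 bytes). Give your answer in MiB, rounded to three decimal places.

269 GB = 269 × 10^9 bytes = 269,000,000,000 bytes
1 MiB = 2^20 bytes = 1,048,576 bytes
269,000,000,000 / 1,048,576 = 256,538.391 MiB

256,538.391 MiB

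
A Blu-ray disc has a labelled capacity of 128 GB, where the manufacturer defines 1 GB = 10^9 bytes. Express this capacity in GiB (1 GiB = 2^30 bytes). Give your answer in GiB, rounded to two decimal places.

128 GB = 128 × 10^9 bytes = 128,000,000,000 bytes
1 GiB = 2^30 bytes = 1,073,741,824 bytes
128,000,000,000 / 1,073,741,824 = 119.21 GiB

119.21 GiB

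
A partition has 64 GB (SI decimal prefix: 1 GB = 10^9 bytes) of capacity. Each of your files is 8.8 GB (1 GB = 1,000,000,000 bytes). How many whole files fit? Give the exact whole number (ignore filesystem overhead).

7

Capacity: 64 GB = 64,000,000,000 bytes
Per item: 8.8 GB = 8,800,000,000 bytes
⌊64,000,000,000 / 8,800,000,000⌋ = 7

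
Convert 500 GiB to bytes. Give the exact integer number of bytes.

536,870,912,000 bytes

500 × 1,073,741,824 = 536,870,912,000 bytes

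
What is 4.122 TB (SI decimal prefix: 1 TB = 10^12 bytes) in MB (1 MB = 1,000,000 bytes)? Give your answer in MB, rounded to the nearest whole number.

4,122,000 MB

4.122 TB × 1,000,000,000,000 bytes/TB = 4,122,000,000,000 bytes
1 MB = 10^6 bytes = 1,000,000 bytes
4,122,000,000,000 / 1,000,000 = 4,122,000 MB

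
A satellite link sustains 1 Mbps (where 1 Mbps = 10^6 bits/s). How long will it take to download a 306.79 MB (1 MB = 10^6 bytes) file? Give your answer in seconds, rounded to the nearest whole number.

2,454 seconds

306.79 MB = 306,790,000 bytes = 2,454,320,000 bits
1 Mbps = 1,000,000 bits/s
time = 2,454,320,000 / 1,000,000 = 2,454 s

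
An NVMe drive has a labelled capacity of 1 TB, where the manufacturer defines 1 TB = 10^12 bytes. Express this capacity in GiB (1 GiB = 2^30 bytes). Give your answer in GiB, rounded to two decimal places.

1 TB = 1 × 10^12 bytes = 1,000,000,000,000 bytes
1 GiB = 1,073,741,824 bytes
1,000,000,000,000 / 1,073,741,824 = 931.32 GiB

931.32 GiB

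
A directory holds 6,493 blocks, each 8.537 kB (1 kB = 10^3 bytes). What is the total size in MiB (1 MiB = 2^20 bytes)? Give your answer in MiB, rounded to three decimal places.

52.863 MiB

Total = 6,493 × 8.537 kB = 55430.741 kB
= 55430.741 × 1,000 bytes = 55,430,741 bytes
1 MiB = 1,048,576 bytes
55,430,741 / 1,048,576 = 52.863 MiB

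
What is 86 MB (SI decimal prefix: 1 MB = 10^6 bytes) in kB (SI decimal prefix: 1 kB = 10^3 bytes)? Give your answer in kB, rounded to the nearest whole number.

86,000 kB

86 MB = 86 × 10^6 bytes = 86,000,000 bytes
1 kB = 10^3 bytes = 1,000 bytes
86,000,000 / 1,000 = 86,000 kB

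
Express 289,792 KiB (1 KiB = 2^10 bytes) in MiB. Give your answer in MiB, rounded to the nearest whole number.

289,792 KiB = 289,792 × 2^10 bytes = 296,747,008 bytes
1 MiB = 1,048,576 bytes
296,747,008 / 1,048,576 = 283 MiB

283 MiB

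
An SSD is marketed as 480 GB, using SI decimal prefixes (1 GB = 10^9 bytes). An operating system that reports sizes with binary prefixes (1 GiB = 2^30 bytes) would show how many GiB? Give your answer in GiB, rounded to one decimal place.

480 GB = 480 × 10^9 bytes = 480,000,000,000 bytes
1 GiB = 2^30 bytes = 1,073,741,824 bytes
480,000,000,000 / 1,073,741,824 = 447.0 GiB

447.0 GiB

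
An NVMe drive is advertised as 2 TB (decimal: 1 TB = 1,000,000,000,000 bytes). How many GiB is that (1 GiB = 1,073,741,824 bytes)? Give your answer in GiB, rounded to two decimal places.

1,862.65 GiB

2 TB = 2 × 10^12 bytes = 2,000,000,000,000 bytes
1 GiB = 2^30 bytes = 1,073,741,824 bytes
2,000,000,000,000 / 1,073,741,824 = 1,862.65 GiB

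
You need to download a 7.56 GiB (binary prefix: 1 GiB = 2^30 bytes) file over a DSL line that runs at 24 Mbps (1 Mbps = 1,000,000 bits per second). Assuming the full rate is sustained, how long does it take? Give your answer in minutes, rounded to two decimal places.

45.10 minutes

7.56 GiB = 8,117,488,189.44 bytes = 64,939,905,515.52 bits
24 Mbps = 24,000,000 bits/s
time = 64,939,905,515.52 / 24,000,000 = 2,705.829 s
2,705.829 s / 60 = 45.10 minutes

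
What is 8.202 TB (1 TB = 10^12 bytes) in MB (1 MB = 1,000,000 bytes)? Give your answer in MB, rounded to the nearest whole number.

8,202,000 MB

8.202 TB = 8.202 × 10^12 bytes = 8,202,000,000,000 bytes
1 MB = 10^6 bytes = 1,000,000 bytes
8,202,000,000,000 / 1,000,000 = 8,202,000 MB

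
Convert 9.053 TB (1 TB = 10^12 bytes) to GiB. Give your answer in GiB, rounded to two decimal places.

9.053 TB × 1,000,000,000,000 bytes/TB = 9,053,000,000,000 bytes
1 GiB = 2^30 bytes = 1,073,741,824 bytes
9,053,000,000,000 / 1,073,741,824 = 8,431.26 GiB

8,431.26 GiB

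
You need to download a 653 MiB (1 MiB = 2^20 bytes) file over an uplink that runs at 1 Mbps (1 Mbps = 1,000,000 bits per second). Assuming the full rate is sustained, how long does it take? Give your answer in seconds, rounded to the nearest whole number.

5,478 seconds

653 MiB = 684,720,128 bytes = 5,477,761,024 bits
1 Mbps = 1,000,000 bits/s
time = 5,477,761,024 / 1,000,000 = 5,478 s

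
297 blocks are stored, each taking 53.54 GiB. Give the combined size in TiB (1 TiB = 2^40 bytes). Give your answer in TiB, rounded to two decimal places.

15.53 TiB

Total = 297 × 53.54 GiB = 15901.38 GiB
= 15901.38 × 1,073,741,824 bytes = 17,073,976,765,317.12 bytes
1 TiB = 1,099,511,627,776 bytes
17,073,976,765,317.12 / 1,099,511,627,776 = 15.53 TiB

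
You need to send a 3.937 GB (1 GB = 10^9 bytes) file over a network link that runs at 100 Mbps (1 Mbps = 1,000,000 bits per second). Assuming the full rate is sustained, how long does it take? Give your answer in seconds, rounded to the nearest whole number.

3.937 GB = 3,937,000,000 bytes = 31,496,000,000 bits
100 Mbps = 100,000,000 bits/s
time = 31,496,000,000 / 100,000,000 = 315 s

315 seconds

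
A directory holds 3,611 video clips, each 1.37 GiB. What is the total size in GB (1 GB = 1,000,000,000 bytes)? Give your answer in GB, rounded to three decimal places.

5,311.876 GB

Total = 3,611 × 1.37 GiB = 4947.07 GiB
= 4947.07 × 1,073,741,824 bytes = 5,311,875,965,255.68 bytes
1 GB = 1,000,000,000 bytes
5,311,875,965,255.68 / 1,000,000,000 = 5,311.876 GB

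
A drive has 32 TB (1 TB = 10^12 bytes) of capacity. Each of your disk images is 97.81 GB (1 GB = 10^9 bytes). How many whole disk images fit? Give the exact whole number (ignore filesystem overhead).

Capacity: 32 TB = 32,000,000,000,000 bytes
Per item: 97.81 GB = 97,810,000,000 bytes
⌊32,000,000,000,000 / 97,810,000,000⌋ = 327

327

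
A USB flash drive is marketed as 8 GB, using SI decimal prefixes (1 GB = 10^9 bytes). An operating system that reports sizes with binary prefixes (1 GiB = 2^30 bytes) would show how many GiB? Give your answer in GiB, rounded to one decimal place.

8 GB = 8 × 10^9 bytes = 8,000,000,000 bytes
1 GiB = 2^30 bytes = 1,073,741,824 bytes
8,000,000,000 / 1,073,741,824 = 7.5 GiB

7.5 GiB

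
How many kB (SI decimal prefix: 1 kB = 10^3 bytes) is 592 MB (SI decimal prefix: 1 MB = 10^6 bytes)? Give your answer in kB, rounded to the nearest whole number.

592 MB = 592 × 10^6 bytes = 592,000,000 bytes
1 kB = 10^3 bytes = 1,000 bytes
592,000,000 / 1,000 = 592,000 kB

592,000 kB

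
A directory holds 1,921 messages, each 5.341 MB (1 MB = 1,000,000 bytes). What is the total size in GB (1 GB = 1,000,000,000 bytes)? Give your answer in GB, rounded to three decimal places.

10.260 GB

Total = 1,921 × 5.341 MB = 10260.061 MB
= 10260.061 × 1,000,000 bytes = 10,260,061,000 bytes
1 GB = 1,000,000,000 bytes
10,260,061,000 / 1,000,000,000 = 10.260 GB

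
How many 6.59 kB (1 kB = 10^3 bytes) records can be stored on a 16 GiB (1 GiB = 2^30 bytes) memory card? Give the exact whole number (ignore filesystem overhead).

Capacity: 16 GiB = 17,179,869,184 bytes
Per item: 6.59 kB = 6,590 bytes
⌊17,179,869,184 / 6,590⌋ = 2,606,960

2,606,960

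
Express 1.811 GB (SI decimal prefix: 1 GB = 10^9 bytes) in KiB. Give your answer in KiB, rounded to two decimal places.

1,768,554.69 KiB

1.811 GB = 1.811 × 10^9 bytes = 1,811,000,000 bytes
1 KiB = 2^10 bytes = 1,024 bytes
1,811,000,000 / 1,024 = 1,768,554.69 KiB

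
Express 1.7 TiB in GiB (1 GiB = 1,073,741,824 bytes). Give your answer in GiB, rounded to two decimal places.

1,740.80 GiB

1.7 TiB = 1.7 × 2^40 bytes = 1,869,169,767,219.2 bytes
1 GiB = 1,073,741,824 bytes
1,869,169,767,219.2 / 1,073,741,824 = 1,740.80 GiB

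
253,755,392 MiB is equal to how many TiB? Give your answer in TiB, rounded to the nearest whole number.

242 TiB

253,755,392 MiB × 1,048,576 bytes/MiB = 266,081,813,921,792 bytes
1 TiB = 1,099,511,627,776 bytes
266,081,813,921,792 / 1,099,511,627,776 = 242 TiB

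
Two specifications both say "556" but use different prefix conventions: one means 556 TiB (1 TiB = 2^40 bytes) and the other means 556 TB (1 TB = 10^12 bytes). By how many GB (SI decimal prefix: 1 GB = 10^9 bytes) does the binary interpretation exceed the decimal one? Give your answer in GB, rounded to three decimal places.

55,328.465 GB

556 TiB = 556 × 1,099,511,627,776 = 611,328,465,043,456 bytes
556 TB = 556 × 1,000,000,000,000 = 556,000,000,000,000 bytes
difference = 55,328,465,043,456 bytes
55,328,465,043,456 / 1,000,000,000 = 55,328.465 GB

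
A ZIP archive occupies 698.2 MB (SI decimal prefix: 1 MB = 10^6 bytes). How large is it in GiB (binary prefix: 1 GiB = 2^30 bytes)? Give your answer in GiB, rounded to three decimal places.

0.650 GiB

698.2 MB = 698.2 × 10^6 bytes = 698,200,000 bytes
1 GiB = 2^30 bytes = 1,073,741,824 bytes
698,200,000 / 1,073,741,824 = 0.650 GiB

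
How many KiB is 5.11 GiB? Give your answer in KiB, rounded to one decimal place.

5.11 GiB = 5.11 × 2^30 bytes = 5,486,820,720.64 bytes
1 KiB = 1,024 bytes
5,486,820,720.64 / 1,024 = 5,358,223.4 KiB

5,358,223.4 KiB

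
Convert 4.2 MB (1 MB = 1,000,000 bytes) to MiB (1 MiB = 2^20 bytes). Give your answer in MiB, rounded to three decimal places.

4.005 MiB

4.2 MB × 1,000,000 bytes/MB = 4,200,000 bytes
1 MiB = 2^20 bytes = 1,048,576 bytes
4,200,000 / 1,048,576 = 4.005 MiB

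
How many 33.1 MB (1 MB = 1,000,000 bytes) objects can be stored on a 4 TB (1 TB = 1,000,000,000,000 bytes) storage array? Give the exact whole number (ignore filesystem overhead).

Capacity: 4 TB = 4,000,000,000,000 bytes
Per item: 33.1 MB = 33,100,000 bytes
⌊4,000,000,000,000 / 33,100,000⌋ = 120,845

120,845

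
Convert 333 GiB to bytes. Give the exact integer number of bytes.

357,556,027,392 bytes

333 × 1,073,741,824 = 357,556,027,392 bytes  (1 GiB = 2^30 bytes)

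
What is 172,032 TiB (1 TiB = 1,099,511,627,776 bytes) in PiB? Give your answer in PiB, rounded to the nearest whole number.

172,032 TiB = 172,032 × 2^40 bytes = 189,151,184,349,560,832 bytes
1 PiB = 1,125,899,906,842,624 bytes
189,151,184,349,560,832 / 1,125,899,906,842,624 = 168 PiB

168 PiB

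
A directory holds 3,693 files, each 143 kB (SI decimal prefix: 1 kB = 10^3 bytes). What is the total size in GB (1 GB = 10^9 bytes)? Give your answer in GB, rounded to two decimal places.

0.53 GB

Total = 3,693 × 143 kB = 528,099 kB
= 528,099 × 1,000 bytes = 528,099,000 bytes
1 GB = 1,000,000,000 bytes
528,099,000 / 1,000,000,000 = 0.53 GB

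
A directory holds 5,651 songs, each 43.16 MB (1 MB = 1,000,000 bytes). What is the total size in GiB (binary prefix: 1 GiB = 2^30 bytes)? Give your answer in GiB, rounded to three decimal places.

227.147 GiB

Total = 5,651 × 43.16 MB = 243897.16 MB
= 243897.16 × 1,000,000 bytes = 243,897,160,000 bytes
1 GiB = 1,073,741,824 bytes
243,897,160,000 / 1,073,741,824 = 227.147 GiB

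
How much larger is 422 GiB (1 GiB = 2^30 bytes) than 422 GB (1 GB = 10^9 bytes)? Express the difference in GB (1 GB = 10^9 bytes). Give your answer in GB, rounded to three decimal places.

31.119 GB

422 GiB = 422 × 1,073,741,824 = 453,119,049,728 bytes
422 GB = 422 × 1,000,000,000 = 422,000,000,000 bytes
difference = 31,119,049,728 bytes
31,119,049,728 / 1,000,000,000 = 31.119 GB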